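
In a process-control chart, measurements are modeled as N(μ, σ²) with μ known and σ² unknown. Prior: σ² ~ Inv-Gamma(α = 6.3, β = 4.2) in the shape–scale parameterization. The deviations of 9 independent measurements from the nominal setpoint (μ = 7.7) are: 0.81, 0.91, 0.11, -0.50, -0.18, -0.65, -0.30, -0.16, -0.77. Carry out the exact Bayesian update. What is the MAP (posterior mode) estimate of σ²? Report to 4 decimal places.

0.4792

With known mean μ and an Inverse-Gamma(α, β) prior on σ², the Normal likelihood is conjugate: posterior is Inv-Gamma(α + n/2, β + Σ(xᵢ−μ)²/2).
Σ(xᵢ−μ)² = (0.81)² + (0.91)² + (0.11)² + (-0.50)² + (-0.18)² + (-0.65)² + (-0.30)² + (-0.16)² + (-0.77)² = 2.9097.
Posterior: Inv-Gamma(6.3 + 9/2, 4.2 + 2.9097/2) = Inv-Gamma(10.80, 5.65485).
Mode = β/(α+1) = 5.65485/11.80 = 0.4792.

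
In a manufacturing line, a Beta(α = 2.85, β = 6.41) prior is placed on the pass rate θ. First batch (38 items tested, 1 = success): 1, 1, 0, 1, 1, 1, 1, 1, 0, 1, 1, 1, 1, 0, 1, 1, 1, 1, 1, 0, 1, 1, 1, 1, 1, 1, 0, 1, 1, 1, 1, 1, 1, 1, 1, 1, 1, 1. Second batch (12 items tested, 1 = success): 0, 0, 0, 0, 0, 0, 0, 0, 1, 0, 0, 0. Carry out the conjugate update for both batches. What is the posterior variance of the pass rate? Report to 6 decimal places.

The Beta prior is conjugate to a Binomial/Bernoulli likelihood; the update adds successes to α and failures to β.
After batch 1: Beta(2.85+33, 6.41+5) = Beta(35.85, 11.41).
After batch 2: Beta(35.85+1, 11.41+11) = Beta(36.85, 22.41).
Var = αβ/((α+β)²(α+β+1)) = 36.85·22.41/(59.26²·60.26) = 0.003902.

0.003902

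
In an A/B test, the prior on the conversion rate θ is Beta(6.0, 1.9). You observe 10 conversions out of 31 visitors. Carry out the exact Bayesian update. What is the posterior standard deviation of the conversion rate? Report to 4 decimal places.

0.0779

The Beta prior is conjugate to a Binomial/Bernoulli likelihood; the update adds successes to α and failures to β.
Posterior: Beta(α+k, β+n−k) = Beta(6.0+10, 1.9+21) = Beta(16.0, 22.9).
Var = αβ/((α+β)²(α+β+1)) = 16.0·22.9/(38.9²·39.9) = 0.00606853; SD = √0.00606853 = 0.0779.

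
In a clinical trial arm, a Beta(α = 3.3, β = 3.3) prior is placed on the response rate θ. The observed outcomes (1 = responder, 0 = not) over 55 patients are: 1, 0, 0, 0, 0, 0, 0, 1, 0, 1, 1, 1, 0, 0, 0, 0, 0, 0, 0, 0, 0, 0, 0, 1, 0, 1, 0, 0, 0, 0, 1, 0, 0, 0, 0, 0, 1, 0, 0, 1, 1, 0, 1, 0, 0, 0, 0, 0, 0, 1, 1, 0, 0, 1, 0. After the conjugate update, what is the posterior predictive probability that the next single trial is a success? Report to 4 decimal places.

The Beta prior is conjugate to a Binomial/Bernoulli likelihood; the update adds successes to α and failures to β.
Posterior: Beta(α+k, β+n−k) = Beta(3.3+15, 3.3+40) = Beta(18.3, 43.3).
For a single future Bernoulli trial, P(success | data) = α/(α+β) = 0.2971.

0.2971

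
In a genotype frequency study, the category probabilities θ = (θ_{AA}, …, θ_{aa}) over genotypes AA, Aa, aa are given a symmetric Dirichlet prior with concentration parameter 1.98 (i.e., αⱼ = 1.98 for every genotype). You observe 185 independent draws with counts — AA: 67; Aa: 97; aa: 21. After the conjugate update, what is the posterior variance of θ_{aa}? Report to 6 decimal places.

0.000552

The Dirichlet prior is conjugate to the Multinomial likelihood: each posterior αⱼ = prior αⱼ + observed count nⱼ.
Posterior concentration: (68.98, 98.98, 22.98), total = 190.94.
Var[θ_j] = α_j(Σα−α_j)/((Σα)²(Σα+1)) = 22.98·167.96/(190.94²·191.94) = 0.000552.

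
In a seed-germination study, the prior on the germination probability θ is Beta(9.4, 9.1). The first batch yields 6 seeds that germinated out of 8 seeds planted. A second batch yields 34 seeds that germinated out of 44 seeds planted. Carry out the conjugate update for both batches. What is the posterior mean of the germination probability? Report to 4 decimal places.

0.7007

The Beta prior is conjugate to a Binomial/Bernoulli likelihood; the update adds successes to α and failures to β.
After batch 1: Beta(9.4+6, 9.1+2) = Beta(15.4, 11.1).
After batch 2: Beta(15.4+34, 11.1+10) = Beta(49.4, 21.1).
Posterior mean = α/(α+β) = 49.4/70.5 = 0.7007.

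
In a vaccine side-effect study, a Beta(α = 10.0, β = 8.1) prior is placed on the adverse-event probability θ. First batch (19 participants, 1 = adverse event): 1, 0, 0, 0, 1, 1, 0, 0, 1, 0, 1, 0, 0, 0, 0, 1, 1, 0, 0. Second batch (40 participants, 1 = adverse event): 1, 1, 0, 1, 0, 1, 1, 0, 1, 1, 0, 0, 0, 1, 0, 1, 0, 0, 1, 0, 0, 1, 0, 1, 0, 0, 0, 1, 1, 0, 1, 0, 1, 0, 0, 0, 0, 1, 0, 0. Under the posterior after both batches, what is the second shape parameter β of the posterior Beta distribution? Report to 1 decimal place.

43.1

The Beta prior is conjugate to a Binomial/Bernoulli likelihood; the update adds successes to α and failures to β.
After batch 1: Beta(10.0+7, 8.1+12) = Beta(17.0, 20.1).
After batch 2: Beta(17.0+17, 20.1+23) = Beta(34.0, 43.1).
Posterior β = 43.1.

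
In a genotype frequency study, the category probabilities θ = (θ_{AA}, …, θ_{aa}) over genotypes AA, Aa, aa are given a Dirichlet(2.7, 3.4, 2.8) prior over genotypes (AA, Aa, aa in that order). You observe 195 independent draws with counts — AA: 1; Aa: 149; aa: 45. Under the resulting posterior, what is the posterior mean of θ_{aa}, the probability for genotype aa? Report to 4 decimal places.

The Dirichlet prior is conjugate to the Multinomial likelihood: each posterior αⱼ = prior αⱼ + observed count nⱼ.
Posterior concentration: (3.7, 152.4, 47.8), total = 203.9.
E[θ_{aa}|data] = α_{aa}/Σα = 47.8/203.9 = 0.2344.

0.2344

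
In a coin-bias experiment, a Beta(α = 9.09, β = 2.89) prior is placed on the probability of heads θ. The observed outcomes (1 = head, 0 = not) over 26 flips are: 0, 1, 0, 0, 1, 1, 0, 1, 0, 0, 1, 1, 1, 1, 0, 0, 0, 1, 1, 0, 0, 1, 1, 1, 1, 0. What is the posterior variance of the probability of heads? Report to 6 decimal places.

The Beta prior is conjugate to a Binomial/Bernoulli likelihood; the update adds successes to α and failures to β.
Posterior: Beta(α+k, β+n−k) = Beta(9.09+14, 2.89+12) = Beta(23.09, 14.89).
Var = αβ/((α+β)²(α+β+1)) = 23.09·14.89/(37.98²·38.98) = 0.006115.

0.006115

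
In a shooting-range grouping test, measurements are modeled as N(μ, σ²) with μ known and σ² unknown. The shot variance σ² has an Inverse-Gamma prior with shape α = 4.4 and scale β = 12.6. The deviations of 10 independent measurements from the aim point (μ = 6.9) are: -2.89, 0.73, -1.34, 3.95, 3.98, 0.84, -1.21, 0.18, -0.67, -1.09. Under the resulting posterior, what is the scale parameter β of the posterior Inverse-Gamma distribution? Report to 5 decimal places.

With known mean μ and an Inverse-Gamma(α, β) prior on σ², the Normal likelihood is conjugate: posterior is Inv-Gamma(α + n/2, β + Σ(xᵢ−μ)²/2).
Σ(xᵢ−μ)² = (-2.89)² + (0.73)² + (-1.34)² + (3.95)² + (3.98)² + (0.84)² + (-1.21)² + (0.18)² + (-0.67)² + (-1.09)² = 45.9626.
Posterior: Inv-Gamma(4.4 + 10/2, 12.6 + 45.9626/2) = Inv-Gamma(9.40, 35.58130).
Posterior β = 35.58130.

35.58130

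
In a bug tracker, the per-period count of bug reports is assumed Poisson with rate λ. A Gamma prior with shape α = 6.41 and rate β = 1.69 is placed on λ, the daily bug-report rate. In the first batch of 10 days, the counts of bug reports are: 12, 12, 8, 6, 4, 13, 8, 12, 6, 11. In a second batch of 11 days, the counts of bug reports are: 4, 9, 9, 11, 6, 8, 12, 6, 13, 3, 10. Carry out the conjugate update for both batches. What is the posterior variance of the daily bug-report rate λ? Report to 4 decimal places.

With a Gamma(shape α, rate β) prior, the Poisson likelihood is conjugate: the posterior is Gamma(α + ΣXᵢ, β + n).
Batch 1: sum of counts S = 92 over n = 10 days.
After batch 1: Gamma(α+S, β+n) = Gamma(6.41+92, 1.69+10) = Gamma(98.41, 11.69).
Batch 2: sum of counts S = 91 over n = 11 days.
After batch 2: Gamma(α+S, β+n) = Gamma(98.41+91, 11.69+11) = Gamma(189.41, 22.69).
Var = α/β² = 189.41/22.69² = 0.3679.

0.3679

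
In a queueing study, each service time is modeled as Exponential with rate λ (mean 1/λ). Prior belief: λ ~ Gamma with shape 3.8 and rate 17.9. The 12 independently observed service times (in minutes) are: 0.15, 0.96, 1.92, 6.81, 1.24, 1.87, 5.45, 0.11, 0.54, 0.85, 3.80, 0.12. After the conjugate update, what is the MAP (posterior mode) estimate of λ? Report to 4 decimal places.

With a Gamma(shape α, rate β) prior on the exponential rate λ, the posterior after n observations with total T = Σxᵢ is Gamma(α+n, β+T).
Sum of observations T = 23.82 minutes; n = 12.
Posterior: Gamma(3.8+12, 17.9+23.82) = Gamma(15.8, 41.72).
Mode = (α−1)/β = 0.3547.

0.3547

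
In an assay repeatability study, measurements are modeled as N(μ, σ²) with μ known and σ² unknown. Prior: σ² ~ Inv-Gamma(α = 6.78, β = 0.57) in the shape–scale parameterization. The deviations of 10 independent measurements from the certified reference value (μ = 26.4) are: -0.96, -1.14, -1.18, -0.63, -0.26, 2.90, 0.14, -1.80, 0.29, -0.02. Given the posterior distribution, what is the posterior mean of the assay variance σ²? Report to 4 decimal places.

With known mean μ and an Inverse-Gamma(α, β) prior on σ², the Normal likelihood is conjugate: posterior is Inv-Gamma(α + n/2, β + Σ(xᵢ−μ)²/2).
Σ(xᵢ−μ)² = (-0.96)² + (-1.14)² + (-1.18)² + (-0.63)² + (-0.26)² + (2.90)² + (0.14)² + (-1.80)² + (0.29)² + (-0.02)² = 15.8322.
Posterior: Inv-Gamma(6.78 + 10/2, 0.57 + 15.8322/2) = Inv-Gamma(11.78, 8.48610).
E[σ²|data] = β/(α−1) = 8.48610/10.78 = 0.7872.

0.7872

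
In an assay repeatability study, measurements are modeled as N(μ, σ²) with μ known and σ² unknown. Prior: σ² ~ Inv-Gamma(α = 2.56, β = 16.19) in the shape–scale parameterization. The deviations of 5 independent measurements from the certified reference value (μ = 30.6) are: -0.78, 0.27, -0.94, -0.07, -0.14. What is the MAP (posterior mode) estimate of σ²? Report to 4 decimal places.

With known mean μ and an Inverse-Gamma(α, β) prior on σ², the Normal likelihood is conjugate: posterior is Inv-Gamma(α + n/2, β + Σ(xᵢ−μ)²/2).
Σ(xᵢ−μ)² = (-0.78)² + (0.27)² + (-0.94)² + (-0.07)² + (-0.14)² = 1.5894.
Posterior: Inv-Gamma(2.56 + 5/2, 16.19 + 1.5894/2) = Inv-Gamma(5.06, 16.98470).
Mode = β/(α+1) = 16.98470/6.06 = 2.8028.

2.8028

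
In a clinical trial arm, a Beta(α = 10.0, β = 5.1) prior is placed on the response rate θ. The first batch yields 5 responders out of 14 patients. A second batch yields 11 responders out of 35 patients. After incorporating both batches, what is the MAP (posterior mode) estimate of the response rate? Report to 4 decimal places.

0.4026

The Beta prior is conjugate to a Binomial/Bernoulli likelihood; the update adds successes to α and failures to β.
After batch 1: Beta(10.0+5, 5.1+9) = Beta(15.0, 14.1).
After batch 2: Beta(15.0+11, 14.1+24) = Beta(26.0, 38.1).
Mode of Beta(a,b) for a,b>1 is (a−1)/(a+b−2) = 25.0/62.1 = 0.4026.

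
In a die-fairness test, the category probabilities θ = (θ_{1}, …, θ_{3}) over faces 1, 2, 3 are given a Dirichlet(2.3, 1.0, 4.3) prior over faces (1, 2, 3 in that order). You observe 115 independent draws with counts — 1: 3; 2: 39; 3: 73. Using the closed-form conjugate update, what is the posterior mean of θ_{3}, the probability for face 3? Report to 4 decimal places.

The Dirichlet prior is conjugate to the Multinomial likelihood: each posterior αⱼ = prior αⱼ + observed count nⱼ.
Posterior concentration: (5.3, 40.0, 77.3), total = 122.6.
E[θ_{3}|data] = α_{3}/Σα = 77.3/122.6 = 0.6305.

0.6305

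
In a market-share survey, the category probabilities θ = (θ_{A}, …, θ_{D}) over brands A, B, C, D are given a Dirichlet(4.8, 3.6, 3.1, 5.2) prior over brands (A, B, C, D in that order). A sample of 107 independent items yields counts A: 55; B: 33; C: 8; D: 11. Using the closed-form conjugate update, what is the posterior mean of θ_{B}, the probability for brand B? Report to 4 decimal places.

The Dirichlet prior is conjugate to the Multinomial likelihood: each posterior αⱼ = prior αⱼ + observed count nⱼ.
Posterior concentration: (59.8, 36.6, 11.1, 16.2), total = 123.7.
E[θ_{B}|data] = α_{B}/Σα = 36.6/123.7 = 0.2959.

0.2959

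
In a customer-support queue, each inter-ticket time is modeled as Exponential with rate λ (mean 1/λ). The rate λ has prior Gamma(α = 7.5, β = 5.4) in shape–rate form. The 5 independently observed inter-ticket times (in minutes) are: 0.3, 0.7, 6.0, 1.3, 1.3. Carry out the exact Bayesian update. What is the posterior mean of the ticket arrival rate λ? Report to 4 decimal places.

With a Gamma(shape α, rate β) prior on the exponential rate λ, the posterior after n observations with total T = Σxᵢ is Gamma(α+n, β+T).
Sum of observations T = 9.6 minutes; n = 5.
Posterior: Gamma(7.5+5, 5.4+9.6) = Gamma(12.5, 15.0).
Posterior mean of λ = α/β = 12.5/15.0 = 0.8333.

0.8333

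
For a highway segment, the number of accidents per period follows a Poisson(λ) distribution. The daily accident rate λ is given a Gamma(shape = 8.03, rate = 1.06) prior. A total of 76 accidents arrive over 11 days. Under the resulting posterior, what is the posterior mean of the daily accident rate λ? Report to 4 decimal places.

6.9677

With a Gamma(shape α, rate β) prior, the Poisson likelihood is conjugate: the posterior is Gamma(α + ΣXᵢ, β + n).
Posterior: Gamma(α+S, β+n) = Gamma(8.03+76, 1.06+11) = Gamma(84.03, 12.06).
Posterior mean = α/β = 84.03/12.06 = 6.9677.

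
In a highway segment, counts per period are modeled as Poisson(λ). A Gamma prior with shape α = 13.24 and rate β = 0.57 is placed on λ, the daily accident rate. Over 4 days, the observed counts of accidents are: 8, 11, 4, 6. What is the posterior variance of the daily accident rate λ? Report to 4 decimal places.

With a Gamma(shape α, rate β) prior, the Poisson likelihood is conjugate: the posterior is Gamma(α + ΣXᵢ, β + n).
Sum of counts S = 29 over n = 4 days.
Posterior: Gamma(α+S, β+n) = Gamma(13.24+29, 0.57+4) = Gamma(42.24, 4.57).
Var = α/β² = 42.24/4.57² = 2.0225.

2.0225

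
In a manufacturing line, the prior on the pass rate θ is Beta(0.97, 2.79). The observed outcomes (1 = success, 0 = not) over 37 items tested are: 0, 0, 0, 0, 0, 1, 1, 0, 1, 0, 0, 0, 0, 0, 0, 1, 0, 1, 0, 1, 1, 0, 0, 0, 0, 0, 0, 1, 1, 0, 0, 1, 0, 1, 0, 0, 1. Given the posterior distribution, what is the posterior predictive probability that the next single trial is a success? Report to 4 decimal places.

The Beta prior is conjugate to a Binomial/Bernoulli likelihood; the update adds successes to α and failures to β.
Posterior: Beta(α+k, β+n−k) = Beta(0.97+12, 2.79+25) = Beta(12.97, 27.79).
For a single future Bernoulli trial, P(success | data) = α/(α+β) = 0.3182.

0.3182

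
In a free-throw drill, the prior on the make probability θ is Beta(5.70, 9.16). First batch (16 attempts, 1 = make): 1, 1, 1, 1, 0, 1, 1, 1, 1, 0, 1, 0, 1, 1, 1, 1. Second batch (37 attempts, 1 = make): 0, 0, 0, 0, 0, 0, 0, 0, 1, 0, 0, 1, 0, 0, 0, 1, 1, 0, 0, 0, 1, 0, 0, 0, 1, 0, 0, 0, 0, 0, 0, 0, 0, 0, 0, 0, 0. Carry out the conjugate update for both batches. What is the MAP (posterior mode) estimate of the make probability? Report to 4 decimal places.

0.3599

The Beta prior is conjugate to a Binomial/Bernoulli likelihood; the update adds successes to α and failures to β.
After batch 1: Beta(5.70+13, 9.16+3) = Beta(18.70, 12.16).
After batch 2: Beta(18.70+6, 12.16+31) = Beta(24.70, 43.16).
Mode of Beta(a,b) for a,b>1 is (a−1)/(a+b−2) = 23.70/65.86 = 0.3599.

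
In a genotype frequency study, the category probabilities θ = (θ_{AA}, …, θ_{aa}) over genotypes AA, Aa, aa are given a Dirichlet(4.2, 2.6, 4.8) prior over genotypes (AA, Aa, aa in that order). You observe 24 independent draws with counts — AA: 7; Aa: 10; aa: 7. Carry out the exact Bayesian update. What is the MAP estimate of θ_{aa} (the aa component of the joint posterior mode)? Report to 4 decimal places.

The Dirichlet prior is conjugate to the Multinomial likelihood: each posterior αⱼ = prior αⱼ + observed count nⱼ.
Posterior concentration: (11.2, 12.6, 11.8), total = 35.6.
Joint mode component: (α_{aa}−1)/(Σα−K) = 10.8/32.6 = 0.3313.

0.3313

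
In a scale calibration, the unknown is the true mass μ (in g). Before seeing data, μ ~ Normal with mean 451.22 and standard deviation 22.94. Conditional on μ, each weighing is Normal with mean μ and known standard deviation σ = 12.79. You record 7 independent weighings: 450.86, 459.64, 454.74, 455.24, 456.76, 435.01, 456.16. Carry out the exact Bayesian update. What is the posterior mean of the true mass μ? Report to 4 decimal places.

For Normal data with known variance σ², a Normal(μ₀, σ₀²) prior on μ is conjugate. Posterior precision = 1/σ₀² + n/σ²; posterior mean is the precision-weighted average of μ₀ and x̄.
Σxᵢ = 450.86 + 459.64 + 454.74 + 455.24 + 456.76 + 435.01 + 456.16 = 3168.41, so n·x̄ = 3168.41.
σ₀² = 22.94² = 526.2436, σ² = 12.79² = 163.5841; σ² + n·σ₀² = 163.5841 + 7·526.2436 = 3847.2893.
Posterior mean = (μ₀/σ₀² + n·x̄/σ²)/(1/σ₀² + n/σ²) = (σ²·μ₀ + σ₀²·n·x̄)/(σ² + n·σ₀²) = (163.5841·451.22 + 526.2436·3168.41)/3847.2893 = 1741167.902278/3847.2893 = 452.5700.

452.5700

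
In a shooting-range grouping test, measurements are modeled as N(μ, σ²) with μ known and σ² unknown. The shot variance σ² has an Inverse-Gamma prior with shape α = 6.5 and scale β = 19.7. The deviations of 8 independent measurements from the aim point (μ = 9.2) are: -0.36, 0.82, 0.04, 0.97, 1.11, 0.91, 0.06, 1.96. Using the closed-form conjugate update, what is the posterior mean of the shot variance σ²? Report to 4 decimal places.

With known mean μ and an Inverse-Gamma(α, β) prior on σ², the Normal likelihood is conjugate: posterior is Inv-Gamma(α + n/2, β + Σ(xᵢ−μ)²/2).
Σ(xᵢ−μ)² = (-0.36)² + (0.82)² + (0.04)² + (0.97)² + (1.11)² + (0.91)² + (0.06)² + (1.96)² = 7.6499.
Posterior: Inv-Gamma(6.5 + 8/2, 19.7 + 7.6499/2) = Inv-Gamma(10.50, 23.52495).
E[σ²|data] = β/(α−1) = 23.52495/9.50 = 2.4763.

2.4763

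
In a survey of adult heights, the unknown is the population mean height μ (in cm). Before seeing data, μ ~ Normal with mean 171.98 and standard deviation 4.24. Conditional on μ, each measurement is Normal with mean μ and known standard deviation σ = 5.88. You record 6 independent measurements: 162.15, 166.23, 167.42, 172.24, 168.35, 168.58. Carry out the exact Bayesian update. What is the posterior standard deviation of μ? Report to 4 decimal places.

2.0889

For Normal data with known variance σ², a Normal(μ₀, σ₀²) prior on μ is conjugate. Posterior precision = 1/σ₀² + n/σ²; posterior mean is the precision-weighted average of μ₀ and x̄.
σ₀² = 4.24² = 17.9776, σ² = 5.88² = 34.5744; σ² + n·σ₀² = 34.5744 + 6·17.9776 = 142.44.
Posterior precision = 1/σ₀² + n/σ² = 1/17.9776 + 6/34.5744 = (σ² + n·σ₀²)/(σ₀²σ²) = 142.44/(17.9776·34.5744); posterior variance σₙ² = σ₀²σ²/(σ² + n·σ₀²) = 17.9776·34.5744/142.44 = 4.363695.
Posterior SD = √σₙ² = √(17.9776·34.5744/142.44) = 2.0889.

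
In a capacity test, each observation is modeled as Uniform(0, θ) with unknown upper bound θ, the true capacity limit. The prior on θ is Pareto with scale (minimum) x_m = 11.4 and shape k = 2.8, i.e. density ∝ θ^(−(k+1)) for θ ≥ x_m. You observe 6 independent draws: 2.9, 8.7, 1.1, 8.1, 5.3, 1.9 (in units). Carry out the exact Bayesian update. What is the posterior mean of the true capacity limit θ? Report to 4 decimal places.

12.8615

A Pareto(scale x_m, shape k) prior on the upper bound θ of Uniform(0, θ) is conjugate: posterior is Pareto(max(x_m, max xᵢ), k + n).
Sample maximum = 8.7; prior scale x_m = 11.4 → posterior scale = max = 11.4.
Posterior shape = 2.8 + 6 = 8.8.
E[θ|data] = k·x_m/(k−1) = 8.8·11.4/7.8 = 12.8615.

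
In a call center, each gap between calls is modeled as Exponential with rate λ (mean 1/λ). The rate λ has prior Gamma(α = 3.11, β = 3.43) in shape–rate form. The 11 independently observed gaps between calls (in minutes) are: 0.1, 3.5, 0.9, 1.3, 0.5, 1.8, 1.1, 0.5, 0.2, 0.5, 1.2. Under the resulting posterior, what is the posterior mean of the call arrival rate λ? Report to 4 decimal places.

With a Gamma(shape α, rate β) prior on the exponential rate λ, the posterior after n observations with total T = Σxᵢ is Gamma(α+n, β+T).
Sum of observations T = 11.6 minutes; n = 11.
Posterior: Gamma(3.11+11, 3.43+11.6) = Gamma(14.11, 15.03).
Posterior mean of λ = α/β = 14.11/15.03 = 0.9388.

0.9388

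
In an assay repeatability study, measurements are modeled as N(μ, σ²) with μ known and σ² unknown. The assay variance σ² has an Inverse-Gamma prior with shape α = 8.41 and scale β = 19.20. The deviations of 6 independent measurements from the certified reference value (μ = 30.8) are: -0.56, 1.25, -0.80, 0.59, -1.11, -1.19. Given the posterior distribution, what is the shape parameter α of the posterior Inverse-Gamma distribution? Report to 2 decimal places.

With known mean μ and an Inverse-Gamma(α, β) prior on σ², the Normal likelihood is conjugate: posterior is Inv-Gamma(α + n/2, β + Σ(xᵢ−μ)²/2).
Σ(xᵢ−μ)² = (-0.56)² + (1.25)² + (-0.80)² + (0.59)² + (-1.11)² + (-1.19)² = 5.5124.
Posterior: Inv-Gamma(8.41 + 6/2, 19.20 + 5.5124/2) = Inv-Gamma(11.41, 21.95620).
Posterior α = 11.41.

11.41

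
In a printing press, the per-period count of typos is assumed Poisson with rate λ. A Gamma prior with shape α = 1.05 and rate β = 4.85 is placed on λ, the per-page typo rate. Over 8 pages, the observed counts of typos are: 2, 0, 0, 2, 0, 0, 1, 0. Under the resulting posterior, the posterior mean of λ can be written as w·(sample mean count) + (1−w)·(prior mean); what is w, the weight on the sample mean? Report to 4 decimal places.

With a Gamma(shape α, rate β) prior, the Poisson likelihood is conjugate: the posterior is Gamma(α + ΣXᵢ, β + n).
Posterior mean = (α₀+S)/(β₀+n) = [n/(β₀+n)]·(S/n) + [β₀/(β₀+n)]·(α₀/β₀), so only n and β₀ enter the weight.
Weight on data w = n/(β₀+n) = 8/(4.85+8) = 8/12.85 = 0.6226.

0.6226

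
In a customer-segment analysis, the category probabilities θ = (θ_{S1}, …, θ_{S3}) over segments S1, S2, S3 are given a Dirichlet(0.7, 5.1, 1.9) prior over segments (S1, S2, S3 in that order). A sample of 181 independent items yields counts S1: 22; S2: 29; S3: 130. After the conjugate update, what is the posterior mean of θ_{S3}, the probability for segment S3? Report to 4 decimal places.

0.6990

The Dirichlet prior is conjugate to the Multinomial likelihood: each posterior αⱼ = prior αⱼ + observed count nⱼ.
Posterior concentration: (22.7, 34.1, 131.9), total = 188.7.
E[θ_{S3}|data] = α_{S3}/Σα = 131.9/188.7 = 0.6990.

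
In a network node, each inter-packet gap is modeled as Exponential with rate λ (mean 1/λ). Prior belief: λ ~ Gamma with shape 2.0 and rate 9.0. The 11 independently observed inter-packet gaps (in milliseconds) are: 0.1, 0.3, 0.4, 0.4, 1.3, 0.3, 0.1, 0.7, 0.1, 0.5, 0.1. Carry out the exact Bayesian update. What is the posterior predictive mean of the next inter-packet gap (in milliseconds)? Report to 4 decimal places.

With a Gamma(shape α, rate β) prior on the exponential rate λ, the posterior after n observations with total T = Σxᵢ is Gamma(α+n, β+T).
Sum of observations T = 4.3 milliseconds; n = 11.
Posterior: Gamma(2.0+11, 9.0+4.3) = Gamma(13.0, 13.3).
The predictive distribution for the next observation is Lomax; its mean is β/(α−1) = 13.3/12.0 = 1.1083.

1.1083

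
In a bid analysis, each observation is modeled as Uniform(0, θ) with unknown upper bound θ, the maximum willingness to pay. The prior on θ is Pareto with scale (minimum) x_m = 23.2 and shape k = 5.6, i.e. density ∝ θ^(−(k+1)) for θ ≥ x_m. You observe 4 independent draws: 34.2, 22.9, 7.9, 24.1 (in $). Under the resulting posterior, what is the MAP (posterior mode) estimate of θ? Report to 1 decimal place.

34.2

A Pareto(scale x_m, shape k) prior on the upper bound θ of Uniform(0, θ) is conjugate: posterior is Pareto(max(x_m, max xᵢ), k + n).
Sample maximum = 34.2; prior scale x_m = 23.2 → posterior scale = max = 34.2.
Posterior shape = 5.6 + 4 = 9.6.
The Pareto density is decreasing on [x_m, ∞), so the mode is x_m = 34.2.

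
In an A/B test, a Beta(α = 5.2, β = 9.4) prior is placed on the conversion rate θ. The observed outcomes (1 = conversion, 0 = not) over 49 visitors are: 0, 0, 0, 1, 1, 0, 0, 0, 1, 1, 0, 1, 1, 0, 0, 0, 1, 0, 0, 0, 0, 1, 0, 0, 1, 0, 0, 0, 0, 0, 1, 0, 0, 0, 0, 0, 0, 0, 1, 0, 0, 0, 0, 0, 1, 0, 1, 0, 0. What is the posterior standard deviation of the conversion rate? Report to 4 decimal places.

0.0562

The Beta prior is conjugate to a Binomial/Bernoulli likelihood; the update adds successes to α and failures to β.
Posterior: Beta(α+k, β+n−k) = Beta(5.2+13, 9.4+36) = Beta(18.2, 45.4).
Var = αβ/((α+β)²(α+β+1)) = 18.2·45.4/(63.6²·64.6) = 0.00316214; SD = √0.00316214 = 0.0562.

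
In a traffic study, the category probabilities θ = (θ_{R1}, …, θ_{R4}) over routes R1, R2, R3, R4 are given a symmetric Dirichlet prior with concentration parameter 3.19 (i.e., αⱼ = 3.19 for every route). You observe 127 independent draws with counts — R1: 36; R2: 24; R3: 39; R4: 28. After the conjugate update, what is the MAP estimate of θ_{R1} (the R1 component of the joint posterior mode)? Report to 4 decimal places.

The Dirichlet prior is conjugate to the Multinomial likelihood: each posterior αⱼ = prior αⱼ + observed count nⱼ.
Posterior concentration: (39.19, 27.19, 42.19, 31.19), total = 139.76.
Joint mode component: (α_{R1}−1)/(Σα−K) = 38.19/135.76 = 0.2813.

0.2813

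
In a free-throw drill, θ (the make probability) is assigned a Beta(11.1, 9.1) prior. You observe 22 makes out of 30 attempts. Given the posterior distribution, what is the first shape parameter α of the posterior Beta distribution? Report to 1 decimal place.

The Beta prior is conjugate to a Binomial/Bernoulli likelihood; the update adds successes to α and failures to β.
Posterior: Beta(α+k, β+n−k) = Beta(11.1+22, 9.1+8) = Beta(33.1, 17.1).
Posterior α = 33.1.

33.1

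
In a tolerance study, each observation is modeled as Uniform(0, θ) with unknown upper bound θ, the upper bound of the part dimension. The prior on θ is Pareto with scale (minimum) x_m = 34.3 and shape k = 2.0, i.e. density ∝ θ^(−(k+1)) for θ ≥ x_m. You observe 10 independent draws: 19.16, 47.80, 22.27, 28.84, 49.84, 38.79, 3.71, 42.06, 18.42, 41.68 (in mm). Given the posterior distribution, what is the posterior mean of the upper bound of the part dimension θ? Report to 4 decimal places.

A Pareto(scale x_m, shape k) prior on the upper bound θ of Uniform(0, θ) is conjugate: posterior is Pareto(max(x_m, max xᵢ), k + n).
Sample maximum = 49.84; prior scale x_m = 34.3 → posterior scale = max = 49.84.
Posterior shape = 2.0 + 10 = 12.0.
E[θ|data] = k·x_m/(k−1) = 12.0·49.84/11.0 = 54.3709.

54.3709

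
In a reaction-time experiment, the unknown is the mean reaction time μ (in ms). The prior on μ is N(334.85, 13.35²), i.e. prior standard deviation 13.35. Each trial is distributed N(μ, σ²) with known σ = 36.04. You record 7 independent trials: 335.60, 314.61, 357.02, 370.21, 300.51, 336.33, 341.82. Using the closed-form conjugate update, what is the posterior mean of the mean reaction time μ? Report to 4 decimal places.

For Normal data with known variance σ², a Normal(μ₀, σ₀²) prior on μ is conjugate. Posterior precision = 1/σ₀² + n/σ²; posterior mean is the precision-weighted average of μ₀ and x̄.
Σxᵢ = 335.60 + 314.61 + 357.02 + 370.21 + 300.51 + 336.33 + 341.82 = 2356.1, so n·x̄ = 2356.1.
σ₀² = 13.35² = 178.2225, σ² = 36.04² = 1298.8816; σ² + n·σ₀² = 1298.8816 + 7·178.2225 = 2546.4391.
Posterior mean = (μ₀/σ₀² + n·x̄/σ²)/(1/σ₀² + n/σ²) = (σ²·μ₀ + σ₀²·n·x̄)/(σ² + n·σ₀²) = (1298.8816·334.85 + 178.2225·2356.1)/2546.4391 = 854840.53601/2546.4391 = 335.7004.

335.7004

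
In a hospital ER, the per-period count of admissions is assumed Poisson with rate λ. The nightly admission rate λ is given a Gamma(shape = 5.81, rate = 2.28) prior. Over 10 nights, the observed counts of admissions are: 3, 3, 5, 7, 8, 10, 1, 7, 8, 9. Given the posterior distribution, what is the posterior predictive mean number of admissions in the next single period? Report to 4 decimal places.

With a Gamma(shape α, rate β) prior, the Poisson likelihood is conjugate: the posterior is Gamma(α + ΣXᵢ, β + n).
Sum of counts S = 61 over n = 10 nights.
Posterior: Gamma(α+S, β+n) = Gamma(5.81+61, 2.28+10) = Gamma(66.81, 12.28).
The predictive distribution for one future period is NegBinom with mean α/β = 5.4406.

5.4406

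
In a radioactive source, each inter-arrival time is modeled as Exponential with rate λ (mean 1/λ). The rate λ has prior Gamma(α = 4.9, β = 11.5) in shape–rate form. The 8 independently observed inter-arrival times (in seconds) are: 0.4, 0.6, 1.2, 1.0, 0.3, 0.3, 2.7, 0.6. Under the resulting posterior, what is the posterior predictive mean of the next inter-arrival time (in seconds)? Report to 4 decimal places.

With a Gamma(shape α, rate β) prior on the exponential rate λ, the posterior after n observations with total T = Σxᵢ is Gamma(α+n, β+T).
Sum of observations T = 7.1 seconds; n = 8.
Posterior: Gamma(4.9+8, 11.5+7.1) = Gamma(12.9, 18.6).
The predictive distribution for the next observation is Lomax; its mean is β/(α−1) = 18.6/11.9 = 1.5630.

1.5630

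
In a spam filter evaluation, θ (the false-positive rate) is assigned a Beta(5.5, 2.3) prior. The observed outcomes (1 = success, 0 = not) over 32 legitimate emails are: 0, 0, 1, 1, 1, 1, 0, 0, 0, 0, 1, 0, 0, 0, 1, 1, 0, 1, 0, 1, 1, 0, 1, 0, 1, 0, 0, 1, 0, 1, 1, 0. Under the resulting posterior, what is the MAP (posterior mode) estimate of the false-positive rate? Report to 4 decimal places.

The Beta prior is conjugate to a Binomial/Bernoulli likelihood; the update adds successes to α and failures to β.
Posterior: Beta(α+k, β+n−k) = Beta(5.5+15, 2.3+17) = Beta(20.5, 19.3).
Mode of Beta(a,b) for a,b>1 is (a−1)/(a+b−2) = 19.5/37.8 = 0.5159.

0.5159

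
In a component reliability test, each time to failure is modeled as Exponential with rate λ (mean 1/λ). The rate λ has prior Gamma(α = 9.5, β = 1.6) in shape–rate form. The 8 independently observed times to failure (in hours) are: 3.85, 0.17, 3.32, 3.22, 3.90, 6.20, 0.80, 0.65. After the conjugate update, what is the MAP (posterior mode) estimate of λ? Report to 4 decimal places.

0.6959

With a Gamma(shape α, rate β) prior on the exponential rate λ, the posterior after n observations with total T = Σxᵢ is Gamma(α+n, β+T).
Sum of observations T = 22.11 hours; n = 8.
Posterior: Gamma(9.5+8, 1.6+22.11) = Gamma(17.5, 23.71).
Mode = (α−1)/β = 0.6959.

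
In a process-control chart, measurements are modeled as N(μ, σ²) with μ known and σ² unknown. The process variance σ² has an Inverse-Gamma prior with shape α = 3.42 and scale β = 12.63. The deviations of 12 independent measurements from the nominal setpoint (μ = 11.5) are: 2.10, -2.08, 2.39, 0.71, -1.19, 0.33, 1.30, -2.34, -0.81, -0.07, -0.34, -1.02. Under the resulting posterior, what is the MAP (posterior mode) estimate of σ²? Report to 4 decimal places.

With known mean μ and an Inverse-Gamma(α, β) prior on σ², the Normal likelihood is conjugate: posterior is Inv-Gamma(α + n/2, β + Σ(xᵢ−μ)²/2).
Σ(xᵢ−μ)² = (2.10)² + (-2.08)² + (2.39)² + (0.71)² + (-1.19)² + (0.33)² + (1.30)² + (-2.34)² + (-0.81)² + (-0.07)² + (-0.34)² + (-1.02)² = 25.4602.
Posterior: Inv-Gamma(3.42 + 12/2, 12.63 + 25.4602/2) = Inv-Gamma(9.42, 25.36010).
Mode = β/(α+1) = 25.36010/10.42 = 2.4338.

2.4338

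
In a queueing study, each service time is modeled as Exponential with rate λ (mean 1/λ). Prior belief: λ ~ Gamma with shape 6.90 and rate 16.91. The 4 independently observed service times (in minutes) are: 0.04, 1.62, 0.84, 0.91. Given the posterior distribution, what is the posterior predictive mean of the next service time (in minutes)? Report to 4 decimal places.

With a Gamma(shape α, rate β) prior on the exponential rate λ, the posterior after n observations with total T = Σxᵢ is Gamma(α+n, β+T).
Sum of observations T = 3.41 minutes; n = 4.
Posterior: Gamma(6.90+4, 16.91+3.41) = Gamma(10.90, 20.32).
The predictive distribution for the next observation is Lomax; its mean is β/(α−1) = 20.32/9.90 = 2.0525.

2.0525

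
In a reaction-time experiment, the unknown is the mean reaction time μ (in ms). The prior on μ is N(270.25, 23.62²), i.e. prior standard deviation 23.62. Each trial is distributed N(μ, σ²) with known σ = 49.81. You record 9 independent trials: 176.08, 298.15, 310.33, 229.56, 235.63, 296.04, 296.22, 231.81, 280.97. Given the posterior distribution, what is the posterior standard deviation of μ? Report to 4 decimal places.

For Normal data with known variance σ², a Normal(μ₀, σ₀²) prior on μ is conjugate. Posterior precision = 1/σ₀² + n/σ²; posterior mean is the precision-weighted average of μ₀ and x̄.
σ₀² = 23.62² = 557.9044, σ² = 49.81² = 2481.0361; σ² + n·σ₀² = 2481.0361 + 9·557.9044 = 7502.1757.
Posterior precision = 1/σ₀² + n/σ² = 1/557.9044 + 9/2481.0361 = (σ² + n·σ₀²)/(σ₀²σ²) = 7502.1757/(557.9044·2481.0361); posterior variance σₙ² = σ₀²σ²/(σ² + n·σ₀²) = 557.9044·2481.0361/7502.1757 = 184.503938.
Posterior SD = √σₙ² = √(557.9044·2481.0361/7502.1757) = 13.5832.

13.5832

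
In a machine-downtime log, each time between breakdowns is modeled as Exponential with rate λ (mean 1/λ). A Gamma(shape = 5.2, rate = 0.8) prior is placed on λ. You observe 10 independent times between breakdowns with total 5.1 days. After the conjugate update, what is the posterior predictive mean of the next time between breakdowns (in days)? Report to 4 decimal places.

0.4155

With a Gamma(shape α, rate β) prior on the exponential rate λ, the posterior after n observations with total T = Σxᵢ is Gamma(α+n, β+T).
Posterior: Gamma(5.2+10, 0.8+5.1) = Gamma(15.2, 5.9).
The predictive distribution for the next observation is Lomax; its mean is β/(α−1) = 5.9/14.2 = 0.4155.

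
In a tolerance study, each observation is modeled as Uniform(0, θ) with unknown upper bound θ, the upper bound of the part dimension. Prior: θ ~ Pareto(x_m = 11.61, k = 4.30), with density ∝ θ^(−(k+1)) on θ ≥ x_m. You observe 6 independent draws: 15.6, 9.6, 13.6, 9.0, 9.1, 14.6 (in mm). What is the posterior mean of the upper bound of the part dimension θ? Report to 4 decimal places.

17.2774

A Pareto(scale x_m, shape k) prior on the upper bound θ of Uniform(0, θ) is conjugate: posterior is Pareto(max(x_m, max xᵢ), k + n).
Sample maximum = 15.6; prior scale x_m = 11.61 → posterior scale = max = 15.60.
Posterior shape = 4.30 + 6 = 10.30.
E[θ|data] = k·x_m/(k−1) = 10.30·15.60/9.30 = 17.2774.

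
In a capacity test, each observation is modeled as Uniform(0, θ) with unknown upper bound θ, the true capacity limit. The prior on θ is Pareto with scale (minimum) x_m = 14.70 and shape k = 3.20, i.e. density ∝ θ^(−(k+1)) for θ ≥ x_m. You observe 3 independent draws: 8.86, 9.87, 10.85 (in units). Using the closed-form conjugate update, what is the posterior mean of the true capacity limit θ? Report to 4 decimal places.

A Pareto(scale x_m, shape k) prior on the upper bound θ of Uniform(0, θ) is conjugate: posterior is Pareto(max(x_m, max xᵢ), k + n).
Sample maximum = 10.85; prior scale x_m = 14.70 → posterior scale = max = 14.70.
Posterior shape = 3.20 + 3 = 6.20.
E[θ|data] = k·x_m/(k−1) = 6.20·14.70/5.20 = 17.5269.

17.5269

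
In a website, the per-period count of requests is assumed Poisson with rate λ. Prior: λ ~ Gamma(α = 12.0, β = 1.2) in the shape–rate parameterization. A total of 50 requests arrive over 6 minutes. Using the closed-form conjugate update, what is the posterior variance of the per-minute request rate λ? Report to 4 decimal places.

1.1960

With a Gamma(shape α, rate β) prior, the Poisson likelihood is conjugate: the posterior is Gamma(α + ΣXᵢ, β + n).
Posterior: Gamma(α+S, β+n) = Gamma(12.0+50, 1.2+6) = Gamma(62.0, 7.2).
Var = α/β² = 62.0/7.2² = 1.1960.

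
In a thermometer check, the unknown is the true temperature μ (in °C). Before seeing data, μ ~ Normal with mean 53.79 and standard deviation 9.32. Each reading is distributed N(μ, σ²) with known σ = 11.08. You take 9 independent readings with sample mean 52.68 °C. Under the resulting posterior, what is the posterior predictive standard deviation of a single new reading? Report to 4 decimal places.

For Normal data with known variance σ², a Normal(μ₀, σ₀²) prior on μ is conjugate. Posterior precision = 1/σ₀² + n/σ²; posterior mean is the precision-weighted average of μ₀ and x̄.
σ₀² = 9.32² = 86.8624, σ² = 11.08² = 122.7664; σ² + n·σ₀² = 122.7664 + 9·86.8624 = 904.528.
Posterior precision = 1/σ₀² + n/σ² = 1/86.8624 + 9/122.7664 = (σ² + n·σ₀²)/(σ₀²σ²) = 904.528/(86.8624·122.7664); posterior variance σₙ² = σ₀²σ²/(σ² + n·σ₀²) = 86.8624·122.7664/904.528 = 11.789336.
Predictive variance for one new observation = σₙ² + σ² = 86.8624·122.7664/904.528 + 122.7664 = σ²·(σ₀² + 904.528)/904.528 = 122.7664·991.3904/904.528 = 134.555736; SD = √(122.7664·991.3904/904.528) = 11.5998.

11.5998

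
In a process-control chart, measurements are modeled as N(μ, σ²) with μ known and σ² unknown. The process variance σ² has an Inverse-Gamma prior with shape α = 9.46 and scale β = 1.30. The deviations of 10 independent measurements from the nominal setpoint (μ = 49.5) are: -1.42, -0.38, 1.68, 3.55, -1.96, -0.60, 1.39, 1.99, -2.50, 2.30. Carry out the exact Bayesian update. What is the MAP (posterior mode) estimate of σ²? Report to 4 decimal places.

1.3525

With known mean μ and an Inverse-Gamma(α, β) prior on σ², the Normal likelihood is conjugate: posterior is Inv-Gamma(α + n/2, β + Σ(xᵢ−μ)²/2).
Σ(xᵢ−μ)² = (-1.42)² + (-0.38)² + (1.68)² + (3.55)² + (-1.96)² + (-0.60)² + (1.39)² + (1.99)² + (-2.50)² + (2.30)² = 39.2195.
Posterior: Inv-Gamma(9.46 + 10/2, 1.30 + 39.2195/2) = Inv-Gamma(14.46, 20.90975).
Mode = β/(α+1) = 20.90975/15.46 = 1.3525.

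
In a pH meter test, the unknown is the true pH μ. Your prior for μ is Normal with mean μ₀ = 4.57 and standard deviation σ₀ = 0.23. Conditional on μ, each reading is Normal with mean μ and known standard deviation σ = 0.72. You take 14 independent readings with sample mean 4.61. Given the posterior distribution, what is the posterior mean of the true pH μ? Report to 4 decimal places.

4.5935

For Normal data with known variance σ², a Normal(μ₀, σ₀²) prior on μ is conjugate. Posterior precision = 1/σ₀² + n/σ²; posterior mean is the precision-weighted average of μ₀ and x̄.
n·x̄ = 14·4.61 = 64.54.
σ₀² = 0.23² = 0.0529, σ² = 0.72² = 0.5184; σ² + n·σ₀² = 0.5184 + 14·0.0529 = 1.259.
Posterior mean = (μ₀/σ₀² + n·x̄/σ²)/(1/σ₀² + n/σ²) = (σ²·μ₀ + σ₀²·n·x̄)/(σ² + n·σ₀²) = (0.5184·4.57 + 0.0529·64.54)/1.259 = 5.783254/1.259 = 4.5935.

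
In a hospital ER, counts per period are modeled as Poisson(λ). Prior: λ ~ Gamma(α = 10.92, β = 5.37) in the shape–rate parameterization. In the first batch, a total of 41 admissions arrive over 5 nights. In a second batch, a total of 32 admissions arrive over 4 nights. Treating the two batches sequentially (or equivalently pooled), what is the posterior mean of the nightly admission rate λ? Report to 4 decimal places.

With a Gamma(shape α, rate β) prior, the Poisson likelihood is conjugate: the posterior is Gamma(α + ΣXᵢ, β + n).
After batch 1: Gamma(α+S, β+n) = Gamma(10.92+41, 5.37+5) = Gamma(51.92, 10.37).
After batch 2: Gamma(α+S, β+n) = Gamma(51.92+32, 10.37+4) = Gamma(83.92, 14.37).
Posterior mean = α/β = 83.92/14.37 = 5.8399.

5.8399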